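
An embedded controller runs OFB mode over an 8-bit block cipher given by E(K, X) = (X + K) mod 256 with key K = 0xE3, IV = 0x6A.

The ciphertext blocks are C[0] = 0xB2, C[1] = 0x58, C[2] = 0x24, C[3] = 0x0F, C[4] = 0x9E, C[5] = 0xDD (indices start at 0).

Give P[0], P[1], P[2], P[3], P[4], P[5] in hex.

OFB decryption: S_i = E(K, S_{i−1}) with S_{−1} = IV; P_i = C_i ⊕ S_i.
P[0]: S = E(K, 0x6A) = 0x4D; 0xB2 ⊕ 0x4D = 0xFF.
P[1]: S = E(K, 0x4D) = 0x30; 0x58 ⊕ 0x30 = 0x68.
P[2]: S = E(K, 0x30) = 0x13; 0x24 ⊕ 0x13 = 0x37.
P[3]: S = E(K, 0x13) = 0xF6; 0x0F ⊕ 0xF6 = 0xF9.
P[4]: S = E(K, 0xF6) = 0xD9; 0x9E ⊕ 0xD9 = 0x47.
P[5]: S = E(K, 0xD9) = 0xBC; 0xDD ⊕ 0xBC = 0x61.

P[0] = 0xFF, P[1] = 0x68, P[2] = 0x37, P[3] = 0xF9, P[4] = 0x47, P[5] = 0x61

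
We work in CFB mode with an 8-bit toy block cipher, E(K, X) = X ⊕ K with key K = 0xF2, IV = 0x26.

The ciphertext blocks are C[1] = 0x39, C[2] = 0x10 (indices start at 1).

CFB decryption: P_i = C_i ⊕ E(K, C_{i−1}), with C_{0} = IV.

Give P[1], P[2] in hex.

P[1]: E(K, 0x26) = 0xD4; 0x39 ⊕ 0xD4 = 0xED.
P[2]: E(K, 0x39) = 0xCB; 0x10 ⊕ 0xCB = 0xDB.

P[1] = 0xED, P[2] = 0xDB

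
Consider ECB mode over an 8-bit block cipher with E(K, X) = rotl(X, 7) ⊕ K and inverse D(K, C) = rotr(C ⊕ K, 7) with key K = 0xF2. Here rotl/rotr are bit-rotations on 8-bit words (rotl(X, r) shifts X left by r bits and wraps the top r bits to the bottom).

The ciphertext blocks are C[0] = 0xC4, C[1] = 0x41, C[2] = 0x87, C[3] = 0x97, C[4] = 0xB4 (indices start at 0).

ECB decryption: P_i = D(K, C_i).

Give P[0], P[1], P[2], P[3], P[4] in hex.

P[0]: D(K, 0xC4) = 0x6C.
P[1]: D(K, 0x41) = 0x67.
P[2]: D(K, 0x87) = 0xEA.
P[3]: D(K, 0x97) = 0xCA.
P[4]: D(K, 0xB4) = 0x8C.

P[0] = 0x6C, P[1] = 0x67, P[2] = 0xEA, P[3] = 0xCA, P[4] = 0x8C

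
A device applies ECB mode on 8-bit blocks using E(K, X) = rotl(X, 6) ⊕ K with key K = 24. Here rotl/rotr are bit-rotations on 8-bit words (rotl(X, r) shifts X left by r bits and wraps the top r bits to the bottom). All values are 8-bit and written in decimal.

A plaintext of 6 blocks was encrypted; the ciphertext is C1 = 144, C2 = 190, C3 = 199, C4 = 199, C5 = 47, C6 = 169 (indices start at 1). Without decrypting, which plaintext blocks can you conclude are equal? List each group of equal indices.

ECB encrypts each block independently with the same key, so equal ciphertext blocks imply equal plaintext blocks.
C3 = C4 = 199, so P3 = P4.

P3 = P4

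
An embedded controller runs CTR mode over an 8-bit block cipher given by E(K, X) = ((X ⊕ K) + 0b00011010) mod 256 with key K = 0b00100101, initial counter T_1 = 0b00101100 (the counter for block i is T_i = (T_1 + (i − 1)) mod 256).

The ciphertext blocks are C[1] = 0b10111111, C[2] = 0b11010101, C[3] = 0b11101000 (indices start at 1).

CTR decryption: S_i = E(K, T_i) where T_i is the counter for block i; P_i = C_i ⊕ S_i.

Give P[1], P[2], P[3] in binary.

P[1]: T = 0b00101100, S = E(K, T) = 0b00100011; 0b10111111 ⊕ 0b00100011 = 0b10011100.
P[2]: T = 0b00101101, S = E(K, T) = 0b00100010; 0b11010101 ⊕ 0b00100010 = 0b11110111.
P[3]: T = 0b00101110, S = E(K, T) = 0b00100101; 0b11101000 ⊕ 0b00100101 = 0b11001101.

P[1] = 0b10011100, P[2] = 0b11110111, P[3] = 0b11001101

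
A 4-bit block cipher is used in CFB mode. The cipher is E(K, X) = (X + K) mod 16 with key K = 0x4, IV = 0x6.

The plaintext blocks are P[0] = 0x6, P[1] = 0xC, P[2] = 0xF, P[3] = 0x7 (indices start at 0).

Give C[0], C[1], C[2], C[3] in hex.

C[0] = 0xC, C[1] = 0xC, C[2] = 0xF, C[3] = 0x4

CFB encryption: C_i = P_i ⊕ E(K, C_{i−1}), with C_{−1} = IV.
C[0]: E(K, 0x6) = 0xA; 0x6 ⊕ 0xA = 0xC.
C[1]: E(K, 0xC) = 0x0; 0xC ⊕ 0x0 = 0xC.
C[2]: E(K, 0xC) = 0x0; 0xF ⊕ 0x0 = 0xF.
C[3]: E(K, 0xF) = 0x3; 0x7 ⊕ 0x3 = 0x4.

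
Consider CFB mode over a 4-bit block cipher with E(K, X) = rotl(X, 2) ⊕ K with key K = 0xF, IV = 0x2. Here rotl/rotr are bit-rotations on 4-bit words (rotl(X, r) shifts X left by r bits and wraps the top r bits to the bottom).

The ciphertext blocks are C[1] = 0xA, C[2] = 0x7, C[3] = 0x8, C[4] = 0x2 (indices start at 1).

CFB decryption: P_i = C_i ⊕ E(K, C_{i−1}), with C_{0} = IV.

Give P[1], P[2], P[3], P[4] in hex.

P[1] = 0xD, P[2] = 0x2, P[3] = 0xA, P[4] = 0xF

P[1]: E(K, 0x2) = 0x7; 0xA ⊕ 0x7 = 0xD.
P[2]: E(K, 0xA) = 0x5; 0x7 ⊕ 0x5 = 0x2.
P[3]: E(K, 0x7) = 0x2; 0x8 ⊕ 0x2 = 0xA.
P[4]: E(K, 0x8) = 0xD; 0x2 ⊕ 0xD = 0xF.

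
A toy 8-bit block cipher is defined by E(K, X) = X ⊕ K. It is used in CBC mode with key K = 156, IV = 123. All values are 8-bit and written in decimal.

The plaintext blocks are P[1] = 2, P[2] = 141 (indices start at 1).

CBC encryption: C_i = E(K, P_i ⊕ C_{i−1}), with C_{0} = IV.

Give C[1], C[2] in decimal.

C[1] = 229, C[2] = 244

C[1]: P[1] ⊕ 123 = 121; E(K, 121) = 229.
C[2]: P[2] ⊕ 229 = 104; E(K, 104) = 244.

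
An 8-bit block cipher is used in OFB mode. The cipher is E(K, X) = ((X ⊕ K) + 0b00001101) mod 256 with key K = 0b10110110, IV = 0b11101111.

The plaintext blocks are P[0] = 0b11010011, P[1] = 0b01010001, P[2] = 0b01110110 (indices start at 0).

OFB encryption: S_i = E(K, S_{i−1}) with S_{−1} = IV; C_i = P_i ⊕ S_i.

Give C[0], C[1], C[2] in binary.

C[0]: S = E(K, 0b11101111) = 0b01100110; 0b11010011 ⊕ 0b01100110 = 0b10110101.
C[1]: S = E(K, 0b01100110) = 0b11011101; 0b01010001 ⊕ 0b11011101 = 0b10001100.
C[2]: S = E(K, 0b11011101) = 0b01111000; 0b01110110 ⊕ 0b01111000 = 0b00001110.

C[0] = 0b10110101, C[1] = 0b10001100, C[2] = 0b00001110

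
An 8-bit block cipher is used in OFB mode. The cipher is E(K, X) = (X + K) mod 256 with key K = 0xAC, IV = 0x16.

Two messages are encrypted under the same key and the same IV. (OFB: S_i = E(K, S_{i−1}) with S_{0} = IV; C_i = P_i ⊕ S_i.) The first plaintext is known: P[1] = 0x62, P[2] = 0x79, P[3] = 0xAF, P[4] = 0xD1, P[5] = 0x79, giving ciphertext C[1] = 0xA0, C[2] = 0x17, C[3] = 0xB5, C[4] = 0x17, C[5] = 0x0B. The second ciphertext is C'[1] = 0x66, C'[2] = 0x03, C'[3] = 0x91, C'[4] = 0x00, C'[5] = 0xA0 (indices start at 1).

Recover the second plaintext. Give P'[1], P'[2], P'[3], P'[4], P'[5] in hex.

P'[1] = 0xA4, P'[2] = 0x6D, P'[3] = 0x8B, P'[4] = 0xC6, P'[5] = 0xD2

In OFB with a reused IV, both messages share the same keystream S_i, so C_i ⊕ C'_i = P_i ⊕ P'_i and thus P'_i = P_i ⊕ C_i ⊕ C'_i.
P'[1]: 0x62 ⊕ 0xA0 ⊕ 0x66 = 0xA4.
P'[2]: 0x79 ⊕ 0x17 ⊕ 0x03 = 0x6D.
P'[3]: 0xAF ⊕ 0xB5 ⊕ 0x91 = 0x8B.
P'[4]: 0xD1 ⊕ 0x17 ⊕ 0x00 = 0xC6.
P'[5]: 0x79 ⊕ 0x0B ⊕ 0xA0 = 0xD2.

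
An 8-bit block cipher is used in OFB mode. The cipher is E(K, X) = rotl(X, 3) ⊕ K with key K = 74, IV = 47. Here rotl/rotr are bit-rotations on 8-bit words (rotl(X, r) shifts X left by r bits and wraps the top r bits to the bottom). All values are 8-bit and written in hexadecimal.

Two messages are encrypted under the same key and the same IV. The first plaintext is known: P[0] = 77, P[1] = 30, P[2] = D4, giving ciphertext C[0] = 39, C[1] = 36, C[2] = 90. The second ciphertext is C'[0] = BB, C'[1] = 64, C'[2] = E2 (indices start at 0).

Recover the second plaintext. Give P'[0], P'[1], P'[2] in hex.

In OFB with a reused IV, both messages share the same keystream S_i, so C_i ⊕ C'_i = P_i ⊕ P'_i and thus P'_i = P_i ⊕ C_i ⊕ C'_i.
P'[0]: 77 ⊕ 39 ⊕ BB = F5.
P'[1]: 30 ⊕ 36 ⊕ 64 = 62.
P'[2]: D4 ⊕ 90 ⊕ E2 = A6.

P'[0] = F5, P'[1] = 62, P'[2] = A6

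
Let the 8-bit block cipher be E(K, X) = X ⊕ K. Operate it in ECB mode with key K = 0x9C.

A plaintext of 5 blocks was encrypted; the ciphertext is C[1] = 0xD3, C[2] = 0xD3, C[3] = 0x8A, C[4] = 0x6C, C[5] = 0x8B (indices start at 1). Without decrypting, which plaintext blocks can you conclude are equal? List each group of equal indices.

P[1] = P[2]

ECB encrypts each block independently with the same key, so equal ciphertext blocks imply equal plaintext blocks.
C[1] = C[2] = 0xD3, so P[1] = P[2].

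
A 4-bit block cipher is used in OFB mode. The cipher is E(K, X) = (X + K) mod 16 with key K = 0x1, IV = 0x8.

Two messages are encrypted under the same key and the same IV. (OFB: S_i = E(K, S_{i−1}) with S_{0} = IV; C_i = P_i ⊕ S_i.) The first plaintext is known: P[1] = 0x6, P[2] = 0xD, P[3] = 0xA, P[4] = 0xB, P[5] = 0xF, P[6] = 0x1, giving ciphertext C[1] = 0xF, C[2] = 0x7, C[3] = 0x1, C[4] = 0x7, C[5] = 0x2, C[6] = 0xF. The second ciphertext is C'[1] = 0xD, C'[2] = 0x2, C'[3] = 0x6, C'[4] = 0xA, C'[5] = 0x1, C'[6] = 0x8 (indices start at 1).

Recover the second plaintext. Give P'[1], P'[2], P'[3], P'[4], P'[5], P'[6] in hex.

In OFB with a reused IV, both messages share the same keystream S_i, so C_i ⊕ C'_i = P_i ⊕ P'_i and thus P'_i = P_i ⊕ C_i ⊕ C'_i.
P'[1]: 0x6 ⊕ 0xF ⊕ 0xD = 0x4.
P'[2]: 0xD ⊕ 0x7 ⊕ 0x2 = 0x8.
P'[3]: 0xA ⊕ 0x1 ⊕ 0x6 = 0xD.
P'[4]: 0xB ⊕ 0x7 ⊕ 0xA = 0x6.
P'[5]: 0xF ⊕ 0x2 ⊕ 0x1 = 0xC.
P'[6]: 0x1 ⊕ 0xF ⊕ 0x8 = 0x6.

P'[1] = 0x4, P'[2] = 0x8, P'[3] = 0xD, P'[4] = 0x6, P'[5] = 0xC, P'[6] = 0x6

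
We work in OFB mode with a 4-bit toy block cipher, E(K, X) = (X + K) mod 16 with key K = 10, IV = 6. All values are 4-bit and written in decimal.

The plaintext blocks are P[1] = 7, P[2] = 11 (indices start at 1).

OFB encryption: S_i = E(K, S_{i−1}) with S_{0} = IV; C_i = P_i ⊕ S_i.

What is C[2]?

C[2] = 1

C[1]: S = E(K, 6) = 0; 7 ⊕ 0 = 7.
C[2]: S = E(K, 0) = 10; 11 ⊕ 10 = 1.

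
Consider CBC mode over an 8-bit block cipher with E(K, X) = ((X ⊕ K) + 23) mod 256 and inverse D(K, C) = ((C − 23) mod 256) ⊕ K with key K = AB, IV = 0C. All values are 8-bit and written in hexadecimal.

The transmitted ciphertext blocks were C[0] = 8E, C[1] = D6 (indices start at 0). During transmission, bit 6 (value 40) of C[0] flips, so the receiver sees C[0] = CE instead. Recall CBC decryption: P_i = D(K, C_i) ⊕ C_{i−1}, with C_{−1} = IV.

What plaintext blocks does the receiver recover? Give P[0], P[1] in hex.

Only C[0] changed, to CE. In CBC, a change in C_i garbles P_i and flips the same bit in P_{i+1}. Decrypting the received ciphertext:
P[0]: D(K, CE) = 00; 00 ⊕ 0C = 0C.
P[1]: D(K, D6) = 18; 18 ⊕ CE = D6.
Blocks that differ from the original plaintext: P[0], P[1].

P[0] = 0C, P[1] = D6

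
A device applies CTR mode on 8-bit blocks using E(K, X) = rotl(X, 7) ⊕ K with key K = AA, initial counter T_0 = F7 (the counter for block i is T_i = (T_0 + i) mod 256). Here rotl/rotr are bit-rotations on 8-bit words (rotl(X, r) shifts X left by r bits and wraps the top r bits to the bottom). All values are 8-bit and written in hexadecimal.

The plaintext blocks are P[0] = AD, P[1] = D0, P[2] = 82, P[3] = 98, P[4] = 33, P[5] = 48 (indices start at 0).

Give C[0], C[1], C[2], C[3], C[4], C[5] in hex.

C[0] = FC, C[1] = 06, C[2] = D4, C[3] = 4F, C[4] = 64, C[5] = 9C

CTR encryption: S_i = E(K, T_i) where T_i is the counter for block i; C_i = P_i ⊕ S_i.
C[0]: T = F7, S = E(K, T) = 51; AD ⊕ 51 = FC.
C[1]: T = F8, S = E(K, T) = D6; D0 ⊕ D6 = 06.
C[2]: T = F9, S = E(K, T) = 56; 82 ⊕ 56 = D4.
C[3]: T = FA, S = E(K, T) = D7; 98 ⊕ D7 = 4F.
C[4]: T = FB, S = E(K, T) = 57; 33 ⊕ 57 = 64.
C[5]: T = FC, S = E(K, T) = D4; 48 ⊕ D4 = 9C.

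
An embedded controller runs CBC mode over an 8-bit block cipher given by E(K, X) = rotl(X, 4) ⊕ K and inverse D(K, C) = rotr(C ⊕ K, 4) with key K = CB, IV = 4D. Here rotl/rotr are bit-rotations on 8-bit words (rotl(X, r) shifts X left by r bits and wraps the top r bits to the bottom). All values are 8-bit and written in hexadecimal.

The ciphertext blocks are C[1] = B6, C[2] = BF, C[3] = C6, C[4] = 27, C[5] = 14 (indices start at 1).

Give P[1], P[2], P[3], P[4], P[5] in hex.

CBC decryption: P_i = D(K, C_i) ⊕ C_{i−1}, with C_{0} = IV.
P[1]: D(K, B6) = D7; D7 ⊕ 4D = 9A.
P[2]: D(K, BF) = 47; 47 ⊕ B6 = F1.
P[3]: D(K, C6) = D0; D0 ⊕ BF = 6F.
P[4]: D(K, 27) = CE; CE ⊕ C6 = 08.
P[5]: D(K, 14) = FD; FD ⊕ 27 = DA.

P[1] = 9A, P[2] = F1, P[3] = 6F, P[4] = 08, P[5] = DA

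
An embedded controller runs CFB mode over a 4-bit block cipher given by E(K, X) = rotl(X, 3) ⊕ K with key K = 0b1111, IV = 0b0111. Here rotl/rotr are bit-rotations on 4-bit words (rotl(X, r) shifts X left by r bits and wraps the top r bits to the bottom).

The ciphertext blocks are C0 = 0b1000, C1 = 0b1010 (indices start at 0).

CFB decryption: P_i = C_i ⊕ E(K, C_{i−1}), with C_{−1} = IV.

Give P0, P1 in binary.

P0: E(K, 0b0111) = 0b0100; 0b1000 ⊕ 0b0100 = 0b1100.
P1: E(K, 0b1000) = 0b1011; 0b1010 ⊕ 0b1011 = 0b0001.

P0 = 0b1100, P1 = 0b0001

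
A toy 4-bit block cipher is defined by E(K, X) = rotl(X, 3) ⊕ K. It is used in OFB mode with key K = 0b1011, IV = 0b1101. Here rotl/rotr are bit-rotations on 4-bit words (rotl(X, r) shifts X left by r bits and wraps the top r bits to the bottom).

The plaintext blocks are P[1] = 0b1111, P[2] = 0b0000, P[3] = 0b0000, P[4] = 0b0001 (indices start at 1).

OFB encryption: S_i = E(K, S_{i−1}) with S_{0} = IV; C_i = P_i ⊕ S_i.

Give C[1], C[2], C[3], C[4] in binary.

C[1] = 0b1010, C[2] = 0b0001, C[3] = 0b0011, C[4] = 0b0011

C[1]: S = E(K, 0b1101) = 0b0101; 0b1111 ⊕ 0b0101 = 0b1010.
C[2]: S = E(K, 0b0101) = 0b0001; 0b0000 ⊕ 0b0001 = 0b0001.
C[3]: S = E(K, 0b0001) = 0b0011; 0b0000 ⊕ 0b0011 = 0b0011.
C[4]: S = E(K, 0b0011) = 0b0010; 0b0001 ⊕ 0b0010 = 0b0011.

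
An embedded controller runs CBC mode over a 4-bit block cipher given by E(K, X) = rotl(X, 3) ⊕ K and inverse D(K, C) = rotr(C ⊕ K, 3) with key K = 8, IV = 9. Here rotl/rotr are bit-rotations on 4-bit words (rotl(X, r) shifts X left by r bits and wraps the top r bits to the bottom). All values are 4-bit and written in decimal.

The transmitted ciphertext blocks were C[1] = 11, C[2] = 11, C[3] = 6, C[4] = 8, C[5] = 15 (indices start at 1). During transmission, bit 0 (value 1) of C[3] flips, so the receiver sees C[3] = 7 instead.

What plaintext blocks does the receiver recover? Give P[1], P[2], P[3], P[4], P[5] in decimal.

CBC decryption: P_i = D(K, C_i) ⊕ C_{i−1}, with C_{0} = IV.
Only C[3] changed, to 7. In CBC, a change in C_i garbles P_i and flips the same bit in P_{i+1}. Decrypting the received ciphertext:
P[1]: D(K, 11) = 6; 6 ⊕ 9 = 15.
P[2]: D(K, 11) = 6; 6 ⊕ 11 = 13.
P[3]: D(K, 7) = 15; 15 ⊕ 11 = 4.
P[4]: D(K, 8) = 0; 0 ⊕ 7 = 7.
P[5]: D(K, 15) = 14; 14 ⊕ 8 = 6.
Blocks that differ from the original plaintext: P[3], P[4].

P[1] = 15, P[2] = 13, P[3] = 4, P[4] = 7, P[5] = 6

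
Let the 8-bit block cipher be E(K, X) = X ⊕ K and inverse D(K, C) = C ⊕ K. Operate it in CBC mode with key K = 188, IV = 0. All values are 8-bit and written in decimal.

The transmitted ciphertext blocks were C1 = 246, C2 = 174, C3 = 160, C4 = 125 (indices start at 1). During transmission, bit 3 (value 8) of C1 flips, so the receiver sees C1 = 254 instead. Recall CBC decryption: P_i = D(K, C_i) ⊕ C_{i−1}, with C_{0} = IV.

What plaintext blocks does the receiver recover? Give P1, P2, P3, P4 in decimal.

Only C1 changed, to 254. In CBC, a change in C_i garbles P_i and flips the same bit in P_{i+1}. Decrypting the received ciphertext:
P1: D(K, 254) = 66; 66 ⊕ 0 = 66.
P2: D(K, 174) = 18; 18 ⊕ 254 = 236.
P3: D(K, 160) = 28; 28 ⊕ 174 = 178.
P4: D(K, 125) = 193; 193 ⊕ 160 = 97.
Blocks that differ from the original plaintext: P1, P2.

P1 = 66, P2 = 236, P3 = 178, P4 = 97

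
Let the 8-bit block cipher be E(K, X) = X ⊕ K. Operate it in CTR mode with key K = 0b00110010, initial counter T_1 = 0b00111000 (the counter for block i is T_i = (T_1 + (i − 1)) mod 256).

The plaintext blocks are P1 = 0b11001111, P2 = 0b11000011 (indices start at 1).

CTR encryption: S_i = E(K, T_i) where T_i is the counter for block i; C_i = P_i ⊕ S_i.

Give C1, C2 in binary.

C1: T = 0b00111000, S = E(K, T) = 0b00001010; 0b11001111 ⊕ 0b00001010 = 0b11000101.
C2: T = 0b00111001, S = E(K, T) = 0b00001011; 0b11000011 ⊕ 0b00001011 = 0b11001000.

C1 = 0b11000101, C2 = 0b11001000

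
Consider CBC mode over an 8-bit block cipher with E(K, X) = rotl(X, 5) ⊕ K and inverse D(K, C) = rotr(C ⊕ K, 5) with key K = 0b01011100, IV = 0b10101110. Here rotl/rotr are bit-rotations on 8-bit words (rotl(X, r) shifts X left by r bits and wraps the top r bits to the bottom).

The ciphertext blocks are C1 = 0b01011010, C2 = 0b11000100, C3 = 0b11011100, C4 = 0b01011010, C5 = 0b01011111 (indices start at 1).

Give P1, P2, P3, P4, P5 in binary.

P1 = 0b10011110, P2 = 0b10011110, P3 = 0b11000000, P4 = 0b11101100, P5 = 0b01000010

CBC decryption: P_i = D(K, C_i) ⊕ C_{i−1}, with C_{0} = IV.
P1: D(K, 0b01011010) = 0b00110000; 0b00110000 ⊕ 0b10101110 = 0b10011110.
P2: D(K, 0b11000100) = 0b11000100; 0b11000100 ⊕ 0b01011010 = 0b10011110.
P3: D(K, 0b11011100) = 0b00000100; 0b00000100 ⊕ 0b11000100 = 0b11000000.
P4: D(K, 0b01011010) = 0b00110000; 0b00110000 ⊕ 0b11011100 = 0b11101100.
P5: D(K, 0b01011111) = 0b00011000; 0b00011000 ⊕ 0b01011010 = 0b01000010.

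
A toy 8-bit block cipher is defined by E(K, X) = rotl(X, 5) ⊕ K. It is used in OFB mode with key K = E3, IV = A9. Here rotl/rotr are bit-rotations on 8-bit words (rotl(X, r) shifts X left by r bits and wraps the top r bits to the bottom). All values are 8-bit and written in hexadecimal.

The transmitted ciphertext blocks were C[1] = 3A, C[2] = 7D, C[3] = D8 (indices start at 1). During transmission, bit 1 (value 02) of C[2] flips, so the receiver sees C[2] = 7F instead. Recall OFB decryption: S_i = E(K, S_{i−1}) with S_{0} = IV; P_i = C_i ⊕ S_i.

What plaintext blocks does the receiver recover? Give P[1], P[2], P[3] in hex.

P[1] = EC, P[2] = 46, P[3] = 1C

Only C[2] changed, to 7F. In OFB, a change in C_i flips the same bit in P_i only; the keystream is unaffected. Decrypting the received ciphertext:
P[1]: S = E(K, A9) = D6; 3A ⊕ D6 = EC.
P[2]: S = E(K, D6) = 39; 7F ⊕ 39 = 46.
P[3]: S = E(K, 39) = C4; D8 ⊕ C4 = 1C.
Blocks that differ from the original plaintext: P[2].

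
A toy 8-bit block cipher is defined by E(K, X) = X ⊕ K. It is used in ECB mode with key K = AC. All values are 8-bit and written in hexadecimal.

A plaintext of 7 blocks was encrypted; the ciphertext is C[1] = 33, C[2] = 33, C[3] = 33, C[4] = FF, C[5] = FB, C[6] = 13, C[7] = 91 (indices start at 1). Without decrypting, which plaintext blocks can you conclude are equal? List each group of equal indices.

P[1] = P[2] = P[3]

ECB encrypts each block independently with the same key, so equal ciphertext blocks imply equal plaintext blocks.
C[1] = C[2] = C[3] = 33, so P[1] = P[2] = P[3].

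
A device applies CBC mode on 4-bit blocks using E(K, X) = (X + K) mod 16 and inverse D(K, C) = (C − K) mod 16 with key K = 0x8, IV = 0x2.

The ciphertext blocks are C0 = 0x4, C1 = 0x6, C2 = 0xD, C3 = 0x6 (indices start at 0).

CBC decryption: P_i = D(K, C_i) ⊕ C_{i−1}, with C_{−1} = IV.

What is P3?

P3: D(K, 0x6) = 0xE; 0xE ⊕ 0xD = 0x3.

P3 = 0x3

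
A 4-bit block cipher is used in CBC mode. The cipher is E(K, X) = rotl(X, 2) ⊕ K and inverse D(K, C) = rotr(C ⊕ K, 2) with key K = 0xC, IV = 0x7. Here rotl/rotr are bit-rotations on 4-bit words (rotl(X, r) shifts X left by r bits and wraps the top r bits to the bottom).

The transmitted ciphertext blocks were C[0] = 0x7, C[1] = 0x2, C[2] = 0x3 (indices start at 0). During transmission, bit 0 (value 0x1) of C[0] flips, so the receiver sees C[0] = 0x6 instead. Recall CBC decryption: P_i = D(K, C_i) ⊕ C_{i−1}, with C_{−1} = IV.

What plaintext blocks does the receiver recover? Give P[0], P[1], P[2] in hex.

P[0] = 0xD, P[1] = 0xD, P[2] = 0xD

Only C[0] changed, to 0x6. In CBC, a change in C_i garbles P_i and flips the same bit in P_{i+1}. Decrypting the received ciphertext:
P[0]: D(K, 0x6) = 0xA; 0xA ⊕ 0x7 = 0xD.
P[1]: D(K, 0x2) = 0xB; 0xB ⊕ 0x6 = 0xD.
P[2]: D(K, 0x3) = 0xF; 0xF ⊕ 0x2 = 0xD.
Blocks that differ from the original plaintext: P[0], P[1].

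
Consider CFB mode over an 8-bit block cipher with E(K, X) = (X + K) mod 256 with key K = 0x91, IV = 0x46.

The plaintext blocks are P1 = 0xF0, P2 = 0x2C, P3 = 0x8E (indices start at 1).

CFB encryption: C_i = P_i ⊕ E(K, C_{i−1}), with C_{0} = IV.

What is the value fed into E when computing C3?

0x94

C1: E(K, 0x46) = 0xD7; 0xF0 ⊕ 0xD7 = 0x27.
C2: E(K, 0x27) = 0xB8; 0x2C ⊕ 0xB8 = 0x94.
C3: E(K, 0x94) = 0x25; 0x8E ⊕ 0x25 = 0xAB.
So the input to E for block 3 is 0x94.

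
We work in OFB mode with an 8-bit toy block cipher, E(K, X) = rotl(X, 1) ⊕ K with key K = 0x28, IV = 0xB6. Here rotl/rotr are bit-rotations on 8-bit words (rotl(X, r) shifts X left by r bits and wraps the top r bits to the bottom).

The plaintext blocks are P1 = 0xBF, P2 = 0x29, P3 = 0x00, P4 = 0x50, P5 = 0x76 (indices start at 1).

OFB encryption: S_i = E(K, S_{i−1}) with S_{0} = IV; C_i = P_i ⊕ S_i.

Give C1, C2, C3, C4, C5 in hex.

C1 = 0xFA, C2 = 0x8B, C3 = 0x6D, C4 = 0xA2, C5 = 0xBB

C1: S = E(K, 0xB6) = 0x45; 0xBF ⊕ 0x45 = 0xFA.
C2: S = E(K, 0x45) = 0xA2; 0x29 ⊕ 0xA2 = 0x8B.
C3: S = E(K, 0xA2) = 0x6D; 0x00 ⊕ 0x6D = 0x6D.
C4: S = E(K, 0x6D) = 0xF2; 0x50 ⊕ 0xF2 = 0xA2.
C5: S = E(K, 0xF2) = 0xCD; 0x76 ⊕ 0xCD = 0xBB.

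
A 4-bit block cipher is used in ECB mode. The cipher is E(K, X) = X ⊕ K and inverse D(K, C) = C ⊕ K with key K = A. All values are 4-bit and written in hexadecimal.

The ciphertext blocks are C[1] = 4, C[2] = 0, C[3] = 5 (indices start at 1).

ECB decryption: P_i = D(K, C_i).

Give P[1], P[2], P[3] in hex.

P[1]: D(K, 4) = E.
P[2]: D(K, 0) = A.
P[3]: D(K, 5) = F.

P[1] = E, P[2] = A, P[3] = F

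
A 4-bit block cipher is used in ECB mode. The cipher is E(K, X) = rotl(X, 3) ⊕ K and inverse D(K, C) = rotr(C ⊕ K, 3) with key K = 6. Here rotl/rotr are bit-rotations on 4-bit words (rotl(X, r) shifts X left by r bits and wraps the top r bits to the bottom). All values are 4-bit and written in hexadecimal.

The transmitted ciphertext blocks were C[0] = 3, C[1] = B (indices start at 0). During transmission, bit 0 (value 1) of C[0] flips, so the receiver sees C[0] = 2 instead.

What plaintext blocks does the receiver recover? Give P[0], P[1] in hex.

P[0] = 8, P[1] = B

ECB decryption: P_i = D(K, C_i).
Only C[0] changed, to 2. In ECB, a change in C_i affects only P_i. Decrypting the received ciphertext:
P[0]: D(K, 2) = 8.
P[1]: D(K, B) = B.
Blocks that differ from the original plaintext: P[0].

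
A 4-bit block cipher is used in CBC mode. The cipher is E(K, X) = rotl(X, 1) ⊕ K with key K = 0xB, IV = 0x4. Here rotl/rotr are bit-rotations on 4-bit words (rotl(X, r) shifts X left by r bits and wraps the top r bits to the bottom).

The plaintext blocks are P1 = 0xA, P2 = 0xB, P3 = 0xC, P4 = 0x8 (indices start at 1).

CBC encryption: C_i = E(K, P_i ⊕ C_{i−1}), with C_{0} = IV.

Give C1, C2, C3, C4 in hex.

C1: P1 ⊕ 0x4 = 0xE; E(K, 0xE) = 0x6.
C2: P2 ⊕ 0x6 = 0xD; E(K, 0xD) = 0x0.
C3: P3 ⊕ 0x0 = 0xC; E(K, 0xC) = 0x2.
C4: P4 ⊕ 0x2 = 0xA; E(K, 0xA) = 0xE.

C1 = 0x6, C2 = 0x0, C3 = 0x2, C4 = 0xE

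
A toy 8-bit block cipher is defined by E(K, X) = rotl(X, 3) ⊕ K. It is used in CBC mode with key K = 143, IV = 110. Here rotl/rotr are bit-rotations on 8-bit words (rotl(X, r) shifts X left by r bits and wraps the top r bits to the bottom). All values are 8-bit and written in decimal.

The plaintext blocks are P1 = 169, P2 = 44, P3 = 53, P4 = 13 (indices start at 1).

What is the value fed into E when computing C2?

CBC encryption: C_i = E(K, P_i ⊕ C_{i−1}), with C_{0} = IV.
C1: P1 ⊕ 110 = 199; E(K, 199) = 177.
C2: P2 ⊕ 177 = 157; E(K, 157) = 99.
So the input to E for block 2 is 157.

157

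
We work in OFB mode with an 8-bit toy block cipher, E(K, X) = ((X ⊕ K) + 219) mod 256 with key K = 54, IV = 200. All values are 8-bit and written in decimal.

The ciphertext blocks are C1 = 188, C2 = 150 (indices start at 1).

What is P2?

OFB decryption: S_i = E(K, S_{i−1}) with S_{0} = IV; P_i = C_i ⊕ S_i.
P1: S = E(K, 200) = 217; 188 ⊕ 217 = 101.
P2: S = E(K, 217) = 202; 150 ⊕ 202 = 92.

P2 = 92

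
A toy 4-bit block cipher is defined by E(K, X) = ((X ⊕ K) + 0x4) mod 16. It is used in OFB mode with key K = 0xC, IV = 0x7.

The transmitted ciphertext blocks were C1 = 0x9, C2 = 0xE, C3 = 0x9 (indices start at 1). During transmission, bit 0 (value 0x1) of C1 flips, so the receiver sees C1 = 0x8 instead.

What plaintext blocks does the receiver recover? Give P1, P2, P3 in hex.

OFB decryption: S_i = E(K, S_{i−1}) with S_{0} = IV; P_i = C_i ⊕ S_i.
Only C1 changed, to 0x8. In OFB, a change in C_i flips the same bit in P_i only; the keystream is unaffected. Decrypting the received ciphertext:
P1: S = E(K, 0x7) = 0xF; 0x8 ⊕ 0xF = 0x7.
P2: S = E(K, 0xF) = 0x7; 0xE ⊕ 0x7 = 0x9.
P3: S = E(K, 0x7) = 0xF; 0x9 ⊕ 0xF = 0x6.
Blocks that differ from the original plaintext: P1.

P1 = 0x7, P2 = 0x9, P3 = 0x6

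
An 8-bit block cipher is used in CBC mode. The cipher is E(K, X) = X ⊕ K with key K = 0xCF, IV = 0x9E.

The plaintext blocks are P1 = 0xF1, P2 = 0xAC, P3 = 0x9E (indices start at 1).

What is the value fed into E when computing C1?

0x6F

CBC encryption: C_i = E(K, P_i ⊕ C_{i−1}), with C_{0} = IV.
C1: P1 ⊕ 0x9E = 0x6F; E(K, 0x6F) = 0xA0.
So the input to E for block 1 is 0x6F.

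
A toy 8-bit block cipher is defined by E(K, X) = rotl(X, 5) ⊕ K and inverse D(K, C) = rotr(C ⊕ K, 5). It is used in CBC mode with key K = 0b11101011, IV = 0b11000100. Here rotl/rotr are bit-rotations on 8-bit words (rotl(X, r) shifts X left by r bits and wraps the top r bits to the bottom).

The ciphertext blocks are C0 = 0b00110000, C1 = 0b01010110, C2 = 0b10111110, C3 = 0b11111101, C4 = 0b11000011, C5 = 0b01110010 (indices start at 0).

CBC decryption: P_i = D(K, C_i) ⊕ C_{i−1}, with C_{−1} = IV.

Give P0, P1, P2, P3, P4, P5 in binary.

P0 = 0b00011010, P1 = 0b11011101, P2 = 0b11111100, P3 = 0b00001110, P4 = 0b10111100, P5 = 0b00001111

P0: D(K, 0b00110000) = 0b11011110; 0b11011110 ⊕ 0b11000100 = 0b00011010.
P1: D(K, 0b01010110) = 0b11101101; 0b11101101 ⊕ 0b00110000 = 0b11011101.
P2: D(K, 0b10111110) = 0b10101010; 0b10101010 ⊕ 0b01010110 = 0b11111100.
P3: D(K, 0b11111101) = 0b10110000; 0b10110000 ⊕ 0b10111110 = 0b00001110.
P4: D(K, 0b11000011) = 0b01000001; 0b01000001 ⊕ 0b11111101 = 0b10111100.
P5: D(K, 0b01110010) = 0b11001100; 0b11001100 ⊕ 0b11000011 = 0b00001111.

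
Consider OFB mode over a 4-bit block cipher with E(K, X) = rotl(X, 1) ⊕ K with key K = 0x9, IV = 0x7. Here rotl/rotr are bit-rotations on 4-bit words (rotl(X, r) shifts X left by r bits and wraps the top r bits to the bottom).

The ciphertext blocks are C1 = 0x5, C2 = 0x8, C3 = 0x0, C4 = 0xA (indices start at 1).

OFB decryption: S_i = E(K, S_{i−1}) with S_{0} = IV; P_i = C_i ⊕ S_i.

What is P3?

P3 = 0x7

P1: S = E(K, 0x7) = 0x7; 0x5 ⊕ 0x7 = 0x2.
P2: S = E(K, 0x7) = 0x7; 0x8 ⊕ 0x7 = 0xF.
P3: S = E(K, 0x7) = 0x7; 0x0 ⊕ 0x7 = 0x7.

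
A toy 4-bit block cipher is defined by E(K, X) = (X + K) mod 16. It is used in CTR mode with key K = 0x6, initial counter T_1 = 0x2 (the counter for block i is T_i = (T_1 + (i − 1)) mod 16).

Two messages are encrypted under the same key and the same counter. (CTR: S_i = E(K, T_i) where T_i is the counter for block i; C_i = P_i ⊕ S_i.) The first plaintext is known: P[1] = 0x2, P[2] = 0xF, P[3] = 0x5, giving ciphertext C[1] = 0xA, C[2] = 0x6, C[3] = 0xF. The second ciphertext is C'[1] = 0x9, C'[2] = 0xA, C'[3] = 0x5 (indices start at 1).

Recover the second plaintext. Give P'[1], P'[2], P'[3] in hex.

P'[1] = 0x1, P'[2] = 0x3, P'[3] = 0xF

In CTR with a reused counter, both messages share the same keystream S_i, so C_i ⊕ C'_i = P_i ⊕ P'_i and thus P'_i = P_i ⊕ C_i ⊕ C'_i.
P'[1]: 0x2 ⊕ 0xA ⊕ 0x9 = 0x1.
P'[2]: 0xF ⊕ 0x6 ⊕ 0xA = 0x3.
P'[3]: 0x5 ⊕ 0xF ⊕ 0x5 = 0xF.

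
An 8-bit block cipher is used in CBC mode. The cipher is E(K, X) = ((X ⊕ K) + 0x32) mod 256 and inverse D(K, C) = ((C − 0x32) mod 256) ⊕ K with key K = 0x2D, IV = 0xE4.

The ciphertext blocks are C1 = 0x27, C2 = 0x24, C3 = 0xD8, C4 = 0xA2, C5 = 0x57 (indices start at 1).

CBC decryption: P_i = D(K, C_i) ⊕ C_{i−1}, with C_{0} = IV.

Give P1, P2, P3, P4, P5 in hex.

P1 = 0x3C, P2 = 0xF8, P3 = 0xAF, P4 = 0x85, P5 = 0xAA

P1: D(K, 0x27) = 0xD8; 0xD8 ⊕ 0xE4 = 0x3C.
P2: D(K, 0x24) = 0xDF; 0xDF ⊕ 0x27 = 0xF8.
P3: D(K, 0xD8) = 0x8B; 0x8B ⊕ 0x24 = 0xAF.
P4: D(K, 0xA2) = 0x5D; 0x5D ⊕ 0xD8 = 0x85.
P5: D(K, 0x57) = 0x08; 0x08 ⊕ 0xA2 = 0xAA.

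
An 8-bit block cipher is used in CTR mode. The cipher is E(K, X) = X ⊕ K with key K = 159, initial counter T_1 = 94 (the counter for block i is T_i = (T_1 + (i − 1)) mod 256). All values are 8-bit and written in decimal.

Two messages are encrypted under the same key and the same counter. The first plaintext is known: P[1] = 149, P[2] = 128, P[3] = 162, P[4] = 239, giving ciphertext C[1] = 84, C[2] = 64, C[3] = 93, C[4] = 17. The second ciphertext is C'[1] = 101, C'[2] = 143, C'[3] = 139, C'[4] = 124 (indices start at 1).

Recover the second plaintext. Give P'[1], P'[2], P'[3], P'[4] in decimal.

P'[1] = 164, P'[2] = 79, P'[3] = 116, P'[4] = 130

In CTR with a reused counter, both messages share the same keystream S_i, so C_i ⊕ C'_i = P_i ⊕ P'_i and thus P'_i = P_i ⊕ C_i ⊕ C'_i.
P'[1]: 149 ⊕ 84 ⊕ 101 = 164.
P'[2]: 128 ⊕ 64 ⊕ 143 = 79.
P'[3]: 162 ⊕ 93 ⊕ 139 = 116.
P'[4]: 239 ⊕ 17 ⊕ 124 = 130.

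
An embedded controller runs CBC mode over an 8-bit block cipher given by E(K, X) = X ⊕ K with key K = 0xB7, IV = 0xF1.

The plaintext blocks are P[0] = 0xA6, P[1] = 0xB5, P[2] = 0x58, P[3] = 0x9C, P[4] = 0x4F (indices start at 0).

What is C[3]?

CBC encryption: C_i = E(K, P_i ⊕ C_{i−1}), with C_{−1} = IV.
C[0]: P[0] ⊕ 0xF1 = 0x57; E(K, 0x57) = 0xE0.
C[1]: P[1] ⊕ 0xE0 = 0x55; E(K, 0x55) = 0xE2.
C[2]: P[2] ⊕ 0xE2 = 0xBA; E(K, 0xBA) = 0x0D.
C[3]: P[3] ⊕ 0x0D = 0x91; E(K, 0x91) = 0x26.

C[3] = 0x26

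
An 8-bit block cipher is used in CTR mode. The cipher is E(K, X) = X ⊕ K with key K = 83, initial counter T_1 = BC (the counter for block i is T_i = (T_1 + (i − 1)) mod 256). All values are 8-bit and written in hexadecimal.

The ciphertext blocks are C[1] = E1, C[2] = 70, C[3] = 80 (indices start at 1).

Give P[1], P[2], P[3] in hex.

P[1] = DE, P[2] = 4E, P[3] = BD

CTR decryption: S_i = E(K, T_i) where T_i is the counter for block i; P_i = C_i ⊕ S_i.
P[1]: T = BC, S = E(K, T) = 3F; E1 ⊕ 3F = DE.
P[2]: T = BD, S = E(K, T) = 3E; 70 ⊕ 3E = 4E.
P[3]: T = BE, S = E(K, T) = 3D; 80 ⊕ 3D = BD.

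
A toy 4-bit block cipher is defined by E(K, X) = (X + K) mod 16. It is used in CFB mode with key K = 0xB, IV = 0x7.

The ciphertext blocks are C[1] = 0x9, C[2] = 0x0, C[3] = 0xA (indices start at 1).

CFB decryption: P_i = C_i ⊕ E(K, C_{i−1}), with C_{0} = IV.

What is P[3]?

P[3]: E(K, 0x0) = 0xB; 0xA ⊕ 0xB = 0x1.

P[3] = 0x1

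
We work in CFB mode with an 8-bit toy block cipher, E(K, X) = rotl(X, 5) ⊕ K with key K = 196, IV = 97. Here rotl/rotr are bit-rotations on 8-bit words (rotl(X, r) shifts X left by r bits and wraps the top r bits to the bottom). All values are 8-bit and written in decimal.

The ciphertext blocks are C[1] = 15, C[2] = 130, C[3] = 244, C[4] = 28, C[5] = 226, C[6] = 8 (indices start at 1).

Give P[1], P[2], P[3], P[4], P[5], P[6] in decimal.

P[1] = 231, P[2] = 167, P[3] = 96, P[4] = 70, P[5] = 165, P[6] = 144

CFB decryption: P_i = C_i ⊕ E(K, C_{i−1}), with C_{0} = IV.
P[1]: E(K, 97) = 232; 15 ⊕ 232 = 231.
P[2]: E(K, 15) = 37; 130 ⊕ 37 = 167.
P[3]: E(K, 130) = 148; 244 ⊕ 148 = 96.
P[4]: E(K, 244) = 90; 28 ⊕ 90 = 70.
P[5]: E(K, 28) = 71; 226 ⊕ 71 = 165.
P[6]: E(K, 226) = 152; 8 ⊕ 152 = 144.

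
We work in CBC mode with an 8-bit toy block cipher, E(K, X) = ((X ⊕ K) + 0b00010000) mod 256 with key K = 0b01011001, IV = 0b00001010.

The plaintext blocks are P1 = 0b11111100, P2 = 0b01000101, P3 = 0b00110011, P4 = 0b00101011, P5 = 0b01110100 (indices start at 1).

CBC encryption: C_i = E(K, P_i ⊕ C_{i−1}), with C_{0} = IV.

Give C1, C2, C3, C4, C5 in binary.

C1 = 0b10111111, C2 = 0b10110011, C3 = 0b11101001, C4 = 0b10101011, C5 = 0b10010110

C1: P1 ⊕ 0b00001010 = 0b11110110; E(K, 0b11110110) = 0b10111111.
C2: P2 ⊕ 0b10111111 = 0b11111010; E(K, 0b11111010) = 0b10110011.
C3: P3 ⊕ 0b10110011 = 0b10000000; E(K, 0b10000000) = 0b11101001.
C4: P4 ⊕ 0b11101001 = 0b11000010; E(K, 0b11000010) = 0b10101011.
C5: P5 ⊕ 0b10101011 = 0b11011111; E(K, 0b11011111) = 0b10010110.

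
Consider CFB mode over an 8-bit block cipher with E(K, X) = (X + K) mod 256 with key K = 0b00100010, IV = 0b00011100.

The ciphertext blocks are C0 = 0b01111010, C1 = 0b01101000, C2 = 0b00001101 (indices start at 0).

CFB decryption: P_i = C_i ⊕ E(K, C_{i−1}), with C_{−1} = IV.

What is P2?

P2 = 0b10000111

P2: E(K, 0b01101000) = 0b10001010; 0b00001101 ⊕ 0b10001010 = 0b10000111.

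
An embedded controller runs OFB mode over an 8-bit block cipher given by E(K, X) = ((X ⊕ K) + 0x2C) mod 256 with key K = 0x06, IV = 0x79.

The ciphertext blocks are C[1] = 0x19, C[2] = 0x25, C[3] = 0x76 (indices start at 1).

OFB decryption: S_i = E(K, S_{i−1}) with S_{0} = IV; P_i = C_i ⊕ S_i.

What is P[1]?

P[1]: S = E(K, 0x79) = 0xAB; 0x19 ⊕ 0xAB = 0xB2.

P[1] = 0xB2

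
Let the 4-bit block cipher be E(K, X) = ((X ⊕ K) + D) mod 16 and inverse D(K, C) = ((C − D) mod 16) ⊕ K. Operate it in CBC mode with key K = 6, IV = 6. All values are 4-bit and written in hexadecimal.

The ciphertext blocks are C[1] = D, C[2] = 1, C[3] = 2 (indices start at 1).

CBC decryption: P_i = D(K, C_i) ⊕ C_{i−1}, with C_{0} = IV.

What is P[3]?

P[3]: D(K, 2) = 3; 3 ⊕ 1 = 2.

P[3] = 2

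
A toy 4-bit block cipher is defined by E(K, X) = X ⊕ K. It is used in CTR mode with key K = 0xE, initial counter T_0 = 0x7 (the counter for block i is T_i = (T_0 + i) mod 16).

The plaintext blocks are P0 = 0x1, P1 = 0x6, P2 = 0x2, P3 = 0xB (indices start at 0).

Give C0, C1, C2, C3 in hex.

C0 = 0x8, C1 = 0x0, C2 = 0x5, C3 = 0xF

CTR encryption: S_i = E(K, T_i) where T_i is the counter for block i; C_i = P_i ⊕ S_i.
C0: T = 0x7, S = E(K, T) = 0x9; 0x1 ⊕ 0x9 = 0x8.
C1: T = 0x8, S = E(K, T) = 0x6; 0x6 ⊕ 0x6 = 0x0.
C2: T = 0x9, S = E(K, T) = 0x7; 0x2 ⊕ 0x7 = 0x5.
C3: T = 0xA, S = E(K, T) = 0x4; 0xB ⊕ 0x4 = 0xF.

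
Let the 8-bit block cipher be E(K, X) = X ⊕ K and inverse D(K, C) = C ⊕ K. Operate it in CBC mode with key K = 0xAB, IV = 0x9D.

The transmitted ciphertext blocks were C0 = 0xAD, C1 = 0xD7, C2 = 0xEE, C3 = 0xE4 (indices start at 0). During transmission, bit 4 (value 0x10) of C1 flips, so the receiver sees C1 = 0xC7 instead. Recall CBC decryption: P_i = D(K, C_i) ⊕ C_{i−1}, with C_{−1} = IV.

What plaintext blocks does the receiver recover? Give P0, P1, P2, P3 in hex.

Only C1 changed, to 0xC7. In CBC, a change in C_i garbles P_i and flips the same bit in P_{i+1}. Decrypting the received ciphertext:
P0: D(K, 0xAD) = 0x06; 0x06 ⊕ 0x9D = 0x9B.
P1: D(K, 0xC7) = 0x6C; 0x6C ⊕ 0xAD = 0xC1.
P2: D(K, 0xEE) = 0x45; 0x45 ⊕ 0xC7 = 0x82.
P3: D(K, 0xE4) = 0x4F; 0x4F ⊕ 0xEE = 0xA1.
Blocks that differ from the original plaintext: P1, P2.

P0 = 0x9B, P1 = 0xC1, P2 = 0x82, P3 = 0xA1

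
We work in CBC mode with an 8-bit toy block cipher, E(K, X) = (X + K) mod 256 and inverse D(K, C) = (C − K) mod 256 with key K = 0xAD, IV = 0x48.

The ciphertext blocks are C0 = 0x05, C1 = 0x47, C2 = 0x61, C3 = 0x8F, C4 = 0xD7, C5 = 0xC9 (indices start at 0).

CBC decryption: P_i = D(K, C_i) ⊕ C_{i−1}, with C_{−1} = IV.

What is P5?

P5 = 0xCB

P5: D(K, 0xC9) = 0x1C; 0x1C ⊕ 0xD7 = 0xCB.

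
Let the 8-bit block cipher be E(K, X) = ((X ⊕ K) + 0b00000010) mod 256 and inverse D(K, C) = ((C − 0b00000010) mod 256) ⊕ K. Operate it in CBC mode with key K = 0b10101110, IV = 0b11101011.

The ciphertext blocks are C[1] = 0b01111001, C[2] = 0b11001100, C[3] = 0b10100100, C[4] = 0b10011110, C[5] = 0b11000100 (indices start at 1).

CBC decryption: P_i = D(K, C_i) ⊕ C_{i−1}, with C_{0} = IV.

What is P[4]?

P[4]: D(K, 0b10011110) = 0b00110010; 0b00110010 ⊕ 0b10100100 = 0b10010110.

P[4] = 0b10010110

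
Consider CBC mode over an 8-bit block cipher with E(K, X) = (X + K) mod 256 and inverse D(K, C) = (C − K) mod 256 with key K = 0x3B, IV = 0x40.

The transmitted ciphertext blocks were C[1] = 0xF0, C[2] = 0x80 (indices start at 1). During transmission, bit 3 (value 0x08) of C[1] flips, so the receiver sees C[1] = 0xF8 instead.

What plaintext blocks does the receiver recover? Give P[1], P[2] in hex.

P[1] = 0xFD, P[2] = 0xBD

CBC decryption: P_i = D(K, C_i) ⊕ C_{i−1}, with C_{0} = IV.
Only C[1] changed, to 0xF8. In CBC, a change in C_i garbles P_i and flips the same bit in P_{i+1}. Decrypting the received ciphertext:
P[1]: D(K, 0xF8) = 0xBD; 0xBD ⊕ 0x40 = 0xFD.
P[2]: D(K, 0x80) = 0x45; 0x45 ⊕ 0xF8 = 0xBD.
Blocks that differ from the original plaintext: P[1], P[2].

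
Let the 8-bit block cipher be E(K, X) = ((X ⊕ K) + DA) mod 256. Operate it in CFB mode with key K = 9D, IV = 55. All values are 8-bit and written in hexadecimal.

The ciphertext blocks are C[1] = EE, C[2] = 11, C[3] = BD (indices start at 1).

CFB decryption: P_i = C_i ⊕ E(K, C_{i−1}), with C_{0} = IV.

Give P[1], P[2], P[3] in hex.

P[1] = 4C, P[2] = 5C, P[3] = DB

P[1]: E(K, 55) = A2; EE ⊕ A2 = 4C.
P[2]: E(K, EE) = 4D; 11 ⊕ 4D = 5C.
P[3]: E(K, 11) = 66; BD ⊕ 66 = DB.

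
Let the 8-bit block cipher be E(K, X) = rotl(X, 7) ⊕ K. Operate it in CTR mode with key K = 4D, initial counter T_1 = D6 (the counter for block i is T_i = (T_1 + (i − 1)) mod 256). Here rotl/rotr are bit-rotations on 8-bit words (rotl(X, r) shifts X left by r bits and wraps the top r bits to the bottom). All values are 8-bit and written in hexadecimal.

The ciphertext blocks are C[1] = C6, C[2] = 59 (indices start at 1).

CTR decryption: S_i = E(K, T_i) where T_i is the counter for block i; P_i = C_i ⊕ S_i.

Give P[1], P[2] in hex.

P[1] = E0, P[2] = FF

P[1]: T = D6, S = E(K, T) = 26; C6 ⊕ 26 = E0.
P[2]: T = D7, S = E(K, T) = A6; 59 ⊕ A6 = FF.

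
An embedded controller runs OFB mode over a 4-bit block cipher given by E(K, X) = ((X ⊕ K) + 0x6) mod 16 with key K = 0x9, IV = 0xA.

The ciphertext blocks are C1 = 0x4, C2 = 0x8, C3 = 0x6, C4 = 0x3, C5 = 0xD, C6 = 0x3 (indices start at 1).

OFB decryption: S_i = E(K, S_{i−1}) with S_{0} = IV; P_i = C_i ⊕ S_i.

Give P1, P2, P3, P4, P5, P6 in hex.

P1 = 0xD, P2 = 0xE, P3 = 0x3, P4 = 0x1, P5 = 0xC, P6 = 0xD

P1: S = E(K, 0xA) = 0x9; 0x4 ⊕ 0x9 = 0xD.
P2: S = E(K, 0x9) = 0x6; 0x8 ⊕ 0x6 = 0xE.
P3: S = E(K, 0x6) = 0x5; 0x6 ⊕ 0x5 = 0x3.
P4: S = E(K, 0x5) = 0x2; 0x3 ⊕ 0x2 = 0x1.
P5: S = E(K, 0x2) = 0x1; 0xD ⊕ 0x1 = 0xC.
P6: S = E(K, 0x1) = 0xE; 0x3 ⊕ 0xE = 0xD.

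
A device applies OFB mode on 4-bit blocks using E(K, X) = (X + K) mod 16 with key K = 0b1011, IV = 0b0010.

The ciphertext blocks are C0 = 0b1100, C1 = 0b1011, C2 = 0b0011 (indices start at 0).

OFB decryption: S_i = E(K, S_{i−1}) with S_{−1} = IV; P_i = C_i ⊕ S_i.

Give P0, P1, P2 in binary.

P0 = 0b0001, P1 = 0b0011, P2 = 0b0000

P0: S = E(K, 0b0010) = 0b1101; 0b1100 ⊕ 0b1101 = 0b0001.
P1: S = E(K, 0b1101) = 0b1000; 0b1011 ⊕ 0b1000 = 0b0011.
P2: S = E(K, 0b1000) = 0b0011; 0b0011 ⊕ 0b0011 = 0b0000.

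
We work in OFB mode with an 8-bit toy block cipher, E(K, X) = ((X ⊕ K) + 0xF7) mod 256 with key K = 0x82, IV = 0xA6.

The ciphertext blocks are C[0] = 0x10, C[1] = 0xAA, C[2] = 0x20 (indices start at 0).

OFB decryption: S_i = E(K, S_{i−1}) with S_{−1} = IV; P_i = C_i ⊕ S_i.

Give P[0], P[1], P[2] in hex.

P[0] = 0x0B, P[1] = 0x3A, P[2] = 0x29

P[0]: S = E(K, 0xA6) = 0x1B; 0x10 ⊕ 0x1B = 0x0B.
P[1]: S = E(K, 0x1B) = 0x90; 0xAA ⊕ 0x90 = 0x3A.
P[2]: S = E(K, 0x90) = 0x09; 0x20 ⊕ 0x09 = 0x29.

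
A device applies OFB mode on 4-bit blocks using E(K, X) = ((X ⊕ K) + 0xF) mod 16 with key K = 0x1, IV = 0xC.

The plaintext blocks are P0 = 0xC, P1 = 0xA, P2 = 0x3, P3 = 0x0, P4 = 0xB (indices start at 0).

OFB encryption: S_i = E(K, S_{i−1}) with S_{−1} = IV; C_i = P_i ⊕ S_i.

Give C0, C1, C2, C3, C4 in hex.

C0: S = E(K, 0xC) = 0xC; 0xC ⊕ 0xC = 0x0.
C1: S = E(K, 0xC) = 0xC; 0xA ⊕ 0xC = 0x6.
C2: S = E(K, 0xC) = 0xC; 0x3 ⊕ 0xC = 0xF.
C3: S = E(K, 0xC) = 0xC; 0x0 ⊕ 0xC = 0xC.
C4: S = E(K, 0xC) = 0xC; 0xB ⊕ 0xC = 0x7.

C0 = 0x0, C1 = 0x6, C2 = 0xF, C3 = 0xC, C4 = 0x7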